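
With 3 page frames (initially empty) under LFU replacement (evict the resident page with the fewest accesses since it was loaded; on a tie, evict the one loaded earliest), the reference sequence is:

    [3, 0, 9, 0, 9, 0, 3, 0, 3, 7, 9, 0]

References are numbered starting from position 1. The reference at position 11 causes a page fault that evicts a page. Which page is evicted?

7

pos 1: 3 -> fault, frames {3}
pos 2: 0 -> fault, frames {3,0}
pos 3: 9 -> fault, frames {3,0,9}
pos 4: 0 -> hit
pos 5: 9 -> hit
pos 6: 0 -> hit
pos 7: 3 -> hit
pos 8: 0 -> hit
pos 9: 3 -> hit
pos 10: 7 -> fault, evict 9, frames {3,0,7}
pos 11: 9 -> fault, evict 7, frames {3,0,9}
At position 11, page 7 is evicted.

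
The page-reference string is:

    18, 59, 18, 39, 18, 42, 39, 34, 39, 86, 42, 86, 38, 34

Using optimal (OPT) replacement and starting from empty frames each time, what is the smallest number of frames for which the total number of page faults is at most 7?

f=1: 14 faults
f=2: 9 faults
f=3: 7 faults
f=4: 7 faults
f=5: 7 faults
f=6: 7 faults
f=7: 7 faults
Smallest f with faults ≤ 7 is 3.

3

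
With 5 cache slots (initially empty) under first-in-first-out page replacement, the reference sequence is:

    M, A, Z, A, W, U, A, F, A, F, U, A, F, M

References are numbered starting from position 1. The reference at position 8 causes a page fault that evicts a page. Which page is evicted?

pos 1: M -> fault, frames (M)
pos 2: A -> fault, frames (M A)
pos 3: Z -> fault, frames (M A Z)
pos 4: A -> hit
pos 5: W -> fault, frames (M A Z W)
pos 6: U -> fault, frames (M A Z W U)
pos 7: A -> hit
pos 8: F -> fault, evict M, frames (A Z W U F)
At position 8, page M is evicted.

M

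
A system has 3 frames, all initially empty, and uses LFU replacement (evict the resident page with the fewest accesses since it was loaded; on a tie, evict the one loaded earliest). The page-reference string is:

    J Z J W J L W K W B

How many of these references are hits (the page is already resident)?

J: miss, frames (J)
Z: miss, frames (J Z)
J: hit
W: miss, frames (J Z W)
J: hit
L: miss, evict Z, frames (J W L)
W: hit
K: miss, evict L, frames (J W K)
W: hit
B: miss, evict K, frames (J W B)
Hits: 4.

4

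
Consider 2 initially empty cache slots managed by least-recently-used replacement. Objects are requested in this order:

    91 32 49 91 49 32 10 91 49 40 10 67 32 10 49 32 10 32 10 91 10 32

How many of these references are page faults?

91 -> miss, frames (91)
32 -> miss, frames (91 32)
49 -> miss, evict 91, frames (32 49)
91 -> miss, evict 32, frames (49 91)
49 -> hit
32 -> miss, evict 91, frames (49 32)
10 -> miss, evict 49, frames (32 10)
91 -> miss, evict 32, frames (10 91)
49 -> miss, evict 10, frames (91 49)
40 -> miss, evict 91, frames (49 40)
10 -> miss, evict 49, frames (40 10)
67 -> miss, evict 40, frames (10 67)
32 -> miss, evict 10, frames (67 32)
10 -> miss, evict 67, frames (32 10)
49 -> miss, evict 32, frames (10 49)
32 -> miss, evict 10, frames (49 32)
10 -> miss, evict 49, frames (32 10)
32 -> hit
10 -> hit
91 -> miss, evict 32, frames (10 91)
10 -> hit
32 -> miss, evict 91, frames (10 32)
Page faults: 18.

18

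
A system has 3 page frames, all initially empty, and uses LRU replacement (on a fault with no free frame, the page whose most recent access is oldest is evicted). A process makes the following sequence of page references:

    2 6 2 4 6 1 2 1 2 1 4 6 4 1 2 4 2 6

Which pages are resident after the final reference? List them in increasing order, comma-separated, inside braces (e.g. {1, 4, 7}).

{2, 4, 6}

2 → miss, frames [2]
6 → miss, frames [2, 6]
2 → hit
4 → miss, frames [6, 2, 4]
6 → hit
1 → miss, evict 2, frames [4, 6, 1]
2 → miss, evict 4, frames [6, 1, 2]
1 → hit
2 → hit
1 → hit
4 → miss, evict 6, frames [2, 1, 4]
6 → miss, evict 2, frames [1, 4, 6]
4 → hit
1 → hit
2 → miss, evict 6, frames [4, 1, 2]
4 → hit
2 → hit
6 → miss, evict 1, frames [4, 2, 6]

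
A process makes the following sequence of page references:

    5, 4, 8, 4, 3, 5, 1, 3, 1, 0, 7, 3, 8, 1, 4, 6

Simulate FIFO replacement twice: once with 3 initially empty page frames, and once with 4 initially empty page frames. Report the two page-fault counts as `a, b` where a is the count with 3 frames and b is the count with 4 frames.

3 frames: F F F . F F F . . F F F F F F F → 13 faults.
4 frames: F F F . F . F . . F F . F . F F → 10 faults.
10 < 13: adding a frame reduced faults, as is typical.

13, 10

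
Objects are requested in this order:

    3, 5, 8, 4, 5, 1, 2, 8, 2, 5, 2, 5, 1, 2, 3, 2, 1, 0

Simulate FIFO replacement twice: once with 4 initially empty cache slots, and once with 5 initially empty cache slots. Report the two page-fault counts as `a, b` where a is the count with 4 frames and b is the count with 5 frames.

4 frames: F F F F . F F . . F . . . . F . . F → 9 faults.
5 frames: F F F F . F F . . . . . . . F . . F → 8 faults.
8 < 9: adding a frame reduced faults, as is typical.

9, 8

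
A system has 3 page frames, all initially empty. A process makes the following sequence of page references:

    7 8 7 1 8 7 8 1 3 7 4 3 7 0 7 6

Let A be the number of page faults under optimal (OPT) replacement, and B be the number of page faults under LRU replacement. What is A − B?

Under OPT: F F . F . . . . F . F . . F . F → 7 faults.
Under LRU: F F . F . . . . F F F . . F . F → 8 faults.
A − B = 7 − 8 = -1.

-1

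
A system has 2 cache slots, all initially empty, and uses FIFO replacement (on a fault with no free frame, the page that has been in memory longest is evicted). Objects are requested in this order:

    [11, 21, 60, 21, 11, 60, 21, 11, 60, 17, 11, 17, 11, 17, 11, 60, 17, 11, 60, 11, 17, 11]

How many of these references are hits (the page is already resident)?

8

11: fault, frames (11)
21: fault, frames (11 21)
60: fault, evict 11, frames (21 60)
21: hit
11: fault, evict 21, frames (60 11)
60: hit
21: fault, evict 60, frames (11 21)
11: hit
60: fault, evict 11, frames (21 60)
17: fault, evict 21, frames (60 17)
11: fault, evict 60, frames (17 11)
17: hit
11: hit
17: hit
11: hit
60: fault, evict 17, frames (11 60)
17: fault, evict 11, frames (60 17)
11: fault, evict 60, frames (17 11)
60: fault, evict 17, frames (11 60)
11: hit
17: fault, evict 11, frames (60 17)
11: fault, evict 60, frames (17 11)
Hits: 8.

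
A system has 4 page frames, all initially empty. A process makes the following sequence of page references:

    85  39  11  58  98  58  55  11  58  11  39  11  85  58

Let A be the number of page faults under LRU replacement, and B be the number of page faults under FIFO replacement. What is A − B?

Under LRU: F F F F F . F . . . F . F . → 8 faults.
Under FIFO: F F F F F . F . . . F F F F → 10 faults.
A − B = 8 − 10 = -2.

-2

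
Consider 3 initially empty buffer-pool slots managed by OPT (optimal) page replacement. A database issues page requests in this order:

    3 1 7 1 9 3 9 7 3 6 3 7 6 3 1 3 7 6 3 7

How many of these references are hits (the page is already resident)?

13

3 -> miss, frames {3}
1 -> miss, frames {3,1}
7 -> miss, frames {3,1,7}
1 -> hit
9 -> miss, evict 1, frames {3,7,9}
3 -> hit
9 -> hit
7 -> hit
3 -> hit
6 -> miss, evict 9, frames {3,7,6}
3 -> hit
7 -> hit
6 -> hit
3 -> hit
1 -> miss, evict 6, frames {3,7,1}
3 -> hit
7 -> hit
6 -> miss, evict 1, frames {3,7,6}
3 -> hit
7 -> hit
Hits: 13.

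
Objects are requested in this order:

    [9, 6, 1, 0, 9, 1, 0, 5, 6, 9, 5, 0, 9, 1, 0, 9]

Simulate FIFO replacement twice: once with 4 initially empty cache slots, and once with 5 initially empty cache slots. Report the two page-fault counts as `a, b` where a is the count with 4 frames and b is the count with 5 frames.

4 frames: F F F F . . . F . F . . . . . . → 6 faults.
5 frames: F F F F . . . F . . . . . . . . → 5 faults.
5 < 6: adding a frame reduced faults, as is typical.

6, 5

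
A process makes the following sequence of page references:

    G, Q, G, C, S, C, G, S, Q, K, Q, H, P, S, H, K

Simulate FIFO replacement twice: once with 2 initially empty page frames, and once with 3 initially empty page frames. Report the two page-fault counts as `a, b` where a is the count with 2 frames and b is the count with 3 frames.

2 frames: F F . F F . F . F F . F F F F F → 12 faults.
3 frames: F F . F F . F . F F . F F F . F → 11 faults.
11 < 12: adding a frame reduced faults, as is typical.

12, 11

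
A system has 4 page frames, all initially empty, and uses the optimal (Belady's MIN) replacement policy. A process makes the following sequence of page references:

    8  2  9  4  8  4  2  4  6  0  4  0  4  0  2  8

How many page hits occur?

8: miss, frames [8]
2: miss, frames [8, 2]
9: miss, frames [8, 2, 9]
4: miss, frames [8, 2, 9, 4]
8: hit
4: hit
2: hit
4: hit
6: miss, evict 9, frames [8, 2, 4, 6]
0: miss, evict 6, frames [8, 2, 4, 0]
4: hit
0: hit
4: hit
0: hit
2: hit
8: hit
Hits: 10.

10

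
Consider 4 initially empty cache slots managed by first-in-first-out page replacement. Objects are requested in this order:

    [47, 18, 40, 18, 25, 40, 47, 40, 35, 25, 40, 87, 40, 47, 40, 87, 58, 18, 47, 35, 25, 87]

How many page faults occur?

13

47 → fault, frames {47}
18 → fault, frames {47,18}
40 → fault, frames {47,18,40}
18 → hit
25 → fault, frames {47,18,40,25}
40 → hit
47 → hit
40 → hit
35 → fault, evict 47, frames {18,40,25,35}
25 → hit
40 → hit
87 → fault, evict 18, frames {40,25,35,87}
40 → hit
47 → fault, evict 40, frames {25,35,87,47}
40 → fault, evict 25, frames {35,87,47,40}
87 → hit
58 → fault, evict 35, frames {87,47,40,58}
18 → fault, evict 87, frames {47,40,58,18}
47 → hit
35 → fault, evict 47, frames {40,58,18,35}
25 → fault, evict 40, frames {58,18,35,25}
87 → fault, evict 58, frames {18,35,25,87}
Page faults: 13.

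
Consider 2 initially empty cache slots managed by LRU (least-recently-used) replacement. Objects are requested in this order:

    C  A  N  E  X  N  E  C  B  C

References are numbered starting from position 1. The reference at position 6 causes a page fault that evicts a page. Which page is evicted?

E

pos 1: C -> fault, frames (C)
pos 2: A -> fault, frames (C A)
pos 3: N -> fault, evict C, frames (A N)
pos 4: E -> fault, evict A, frames (N E)
pos 5: X -> fault, evict N, frames (E X)
pos 6: N -> fault, evict E, frames (X N)
At position 6, page E is evicted.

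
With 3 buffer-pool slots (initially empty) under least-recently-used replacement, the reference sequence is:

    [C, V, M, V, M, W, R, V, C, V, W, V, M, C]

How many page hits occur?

C → fault, frames {C}
V → fault, frames {C,V}
M → fault, frames {C,V,M}
V → hit
M → hit
W → fault, evict C, frames {V,M,W}
R → fault, evict V, frames {M,W,R}
V → fault, evict M, frames {W,R,V}
C → fault, evict W, frames {R,V,C}
V → hit
W → fault, evict R, frames {C,V,W}
V → hit
M → fault, evict C, frames {W,V,M}
C → fault, evict W, frames {V,M,C}
Hits: 4.

4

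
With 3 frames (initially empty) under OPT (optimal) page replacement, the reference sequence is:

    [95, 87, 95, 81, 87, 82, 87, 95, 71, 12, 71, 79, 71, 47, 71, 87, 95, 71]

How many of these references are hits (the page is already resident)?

95 -> fault, frames {95}
87 -> fault, frames {95,87}
95 -> hit
81 -> fault, frames {95,87,81}
87 -> hit
82 -> fault, evict 81, frames {95,87,82}
87 -> hit
95 -> hit
71 -> fault, evict 82, frames {95,87,71}
12 -> fault, evict 95, frames {87,71,12}
71 -> hit
79 -> fault, evict 12, frames {87,71,79}
71 -> hit
47 -> fault, evict 79, frames {87,71,47}
71 -> hit
87 -> hit
95 -> fault, evict 47, frames {87,71,95}
71 -> hit
Hits: 9.

9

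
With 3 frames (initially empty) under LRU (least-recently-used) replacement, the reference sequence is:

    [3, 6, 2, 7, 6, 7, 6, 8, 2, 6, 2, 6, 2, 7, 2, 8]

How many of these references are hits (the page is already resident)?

8

3 → fault, frames [3]
6 → fault, frames [3, 6]
2 → fault, frames [3, 6, 2]
7 → fault, evict 3, frames [6, 2, 7]
6 → hit
7 → hit
6 → hit
8 → fault, evict 2, frames [7, 6, 8]
2 → fault, evict 7, frames [6, 8, 2]
6 → hit
2 → hit
6 → hit
2 → hit
7 → fault, evict 8, frames [6, 2, 7]
2 → hit
8 → fault, evict 6, frames [7, 2, 8]
Hits: 8.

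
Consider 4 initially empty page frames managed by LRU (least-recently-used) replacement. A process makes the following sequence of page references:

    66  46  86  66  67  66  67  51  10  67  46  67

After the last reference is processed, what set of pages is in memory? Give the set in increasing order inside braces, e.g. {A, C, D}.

66 → fault, frames {66}
46 → fault, frames {66,46}
86 → fault, frames {66,46,86}
66 → hit
67 → fault, frames {46,86,66,67}
66 → hit
67 → hit
51 → fault, evict 46, frames {86,66,67,51}
10 → fault, evict 86, frames {66,67,51,10}
67 → hit
46 → fault, evict 66, frames {51,10,67,46}
67 → hit

{10, 46, 51, 67}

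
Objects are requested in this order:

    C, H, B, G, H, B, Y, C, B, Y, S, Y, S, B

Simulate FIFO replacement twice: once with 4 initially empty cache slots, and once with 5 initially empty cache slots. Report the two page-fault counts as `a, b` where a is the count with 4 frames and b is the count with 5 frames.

4 frames: F F F F . . F F . . F . . F → 8 faults.
5 frames: F F F F . . F . . . F . . . → 6 faults.
6 < 8: adding a frame reduced faults, as is typical.

8, 6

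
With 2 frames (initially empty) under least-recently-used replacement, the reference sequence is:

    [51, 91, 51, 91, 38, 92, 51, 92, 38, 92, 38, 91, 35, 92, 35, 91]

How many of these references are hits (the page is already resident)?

6

51 -> miss, frames [51]
91 -> miss, frames [51, 91]
51 -> hit
91 -> hit
38 -> miss, evict 51, frames [91, 38]
92 -> miss, evict 91, frames [38, 92]
51 -> miss, evict 38, frames [92, 51]
92 -> hit
38 -> miss, evict 51, frames [92, 38]
92 -> hit
38 -> hit
91 -> miss, evict 92, frames [38, 91]
35 -> miss, evict 38, frames [91, 35]
92 -> miss, evict 91, frames [35, 92]
35 -> hit
91 -> miss, evict 92, frames [35, 91]
Hits: 6.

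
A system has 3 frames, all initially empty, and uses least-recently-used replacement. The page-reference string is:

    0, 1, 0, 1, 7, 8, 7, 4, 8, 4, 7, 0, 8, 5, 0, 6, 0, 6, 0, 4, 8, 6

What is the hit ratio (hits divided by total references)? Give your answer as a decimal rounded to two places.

0 → fault, frames [0]
1 → fault, frames [0, 1]
0 → hit
1 → hit
7 → fault, frames [0, 1, 7]
8 → fault, evict 0, frames [1, 7, 8]
7 → hit
4 → fault, evict 1, frames [8, 7, 4]
8 → hit
4 → hit
7 → hit
0 → fault, evict 8, frames [4, 7, 0]
8 → fault, evict 4, frames [7, 0, 8]
5 → fault, evict 7, frames [0, 8, 5]
0 → hit
6 → fault, evict 8, frames [5, 0, 6]
0 → hit
6 → hit
0 → hit
4 → fault, evict 5, frames [6, 0, 4]
8 → fault, evict 6, frames [0, 4, 8]
6 → fault, evict 0, frames [4, 8, 6]
Hits: 10 of 22 references → 10/22 = 0.4545.

0.45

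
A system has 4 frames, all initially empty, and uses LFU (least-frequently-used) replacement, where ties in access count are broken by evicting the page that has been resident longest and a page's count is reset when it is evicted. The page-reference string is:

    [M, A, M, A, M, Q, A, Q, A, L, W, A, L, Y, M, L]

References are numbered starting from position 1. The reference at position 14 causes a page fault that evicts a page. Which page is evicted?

L

pos 1: M → fault, frames (M)
pos 2: A → fault, frames (M A)
pos 3: M → hit
pos 4: A → hit
pos 5: M → hit
pos 6: Q → fault, frames (M A Q)
pos 7: A → hit
pos 8: Q → hit
pos 9: A → hit
pos 10: L → fault, frames (M A Q L)
pos 11: W → fault, evict L, frames (M A Q W)
pos 12: A → hit
pos 13: L → fault, evict W, frames (M A Q L)
pos 14: Y → fault, evict L, frames (M A Q Y)
At position 14, page L is evicted.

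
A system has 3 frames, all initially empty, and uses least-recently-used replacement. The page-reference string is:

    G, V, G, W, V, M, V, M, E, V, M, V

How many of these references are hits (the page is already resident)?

7

G -> fault, frames {G}
V -> fault, frames {G,V}
G -> hit
W -> fault, frames {V,G,W}
V -> hit
M -> fault, evict G, frames {W,V,M}
V -> hit
M -> hit
E -> fault, evict W, frames {V,M,E}
V -> hit
M -> hit
V -> hit
Hits: 7.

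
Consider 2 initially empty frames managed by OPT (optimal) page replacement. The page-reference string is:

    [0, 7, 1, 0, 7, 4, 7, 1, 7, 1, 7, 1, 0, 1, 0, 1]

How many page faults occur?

0 -> miss, frames {0}
7 -> miss, frames {0,7}
1 -> miss, evict 7, frames {0,1}
0 -> hit
7 -> miss, evict 0, frames {1,7}
4 -> miss, evict 1, frames {7,4}
7 -> hit
1 -> miss, evict 4, frames {7,1}
7 -> hit
1 -> hit
7 -> hit
1 -> hit
0 -> miss, evict 7, frames {1,0}
1 -> hit
0 -> hit
1 -> hit
Page faults: 7.

7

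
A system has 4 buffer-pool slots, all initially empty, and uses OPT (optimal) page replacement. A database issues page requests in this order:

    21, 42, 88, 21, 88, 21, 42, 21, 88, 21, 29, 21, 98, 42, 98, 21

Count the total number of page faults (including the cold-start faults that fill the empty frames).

21 → miss, frames (21)
42 → miss, frames (21 42)
88 → miss, frames (21 42 88)
21 → hit
88 → hit
21 → hit
42 → hit
21 → hit
88 → hit
21 → hit
29 → miss, frames (21 42 88 29)
21 → hit
98 → miss, evict 29, frames (21 42 88 98)
42 → hit
98 → hit
21 → hit
Page faults: 5.

5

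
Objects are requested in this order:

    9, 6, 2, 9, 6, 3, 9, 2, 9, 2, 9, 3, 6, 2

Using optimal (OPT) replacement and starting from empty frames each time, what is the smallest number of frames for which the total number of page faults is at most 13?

2

f=1: 14 faults
f=2: 8 faults
f=3: 5 faults
f=4: 4 faults
Smallest f with faults ≤ 13 is 2.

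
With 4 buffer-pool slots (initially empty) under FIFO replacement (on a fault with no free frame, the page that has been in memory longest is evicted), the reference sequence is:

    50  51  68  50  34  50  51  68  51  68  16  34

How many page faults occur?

5

50 -> fault, frames {50}
51 -> fault, frames {50,51}
68 -> fault, frames {50,51,68}
50 -> hit
34 -> fault, frames {50,51,68,34}
50 -> hit
51 -> hit
68 -> hit
51 -> hit
68 -> hit
16 -> fault, evict 50, frames {51,68,34,16}
34 -> hit
Page faults: 5.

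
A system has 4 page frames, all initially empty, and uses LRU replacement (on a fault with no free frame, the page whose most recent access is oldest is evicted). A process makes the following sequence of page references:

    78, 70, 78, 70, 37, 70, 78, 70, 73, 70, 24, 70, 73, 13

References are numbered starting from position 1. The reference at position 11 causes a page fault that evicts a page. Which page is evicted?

pos 1: 78: fault, frames {78}
pos 2: 70: fault, frames {78,70}
pos 3: 78: hit
pos 4: 70: hit
pos 5: 37: fault, frames {78,70,37}
pos 6: 70: hit
pos 7: 78: hit
pos 8: 70: hit
pos 9: 73: fault, frames {37,78,70,73}
pos 10: 70: hit
pos 11: 24: fault, evict 37, frames {78,73,70,24}
At position 11, page 37 is evicted.

37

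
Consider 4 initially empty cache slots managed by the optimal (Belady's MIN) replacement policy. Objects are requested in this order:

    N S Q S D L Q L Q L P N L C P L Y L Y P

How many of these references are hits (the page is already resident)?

12

N: fault, frames (N)
S: fault, frames (N S)
Q: fault, frames (N S Q)
S: hit
D: fault, frames (N S Q D)
L: fault, evict D, frames (N S Q L)
Q: hit
L: hit
Q: hit
L: hit
P: fault, evict Q, frames (N S L P)
N: hit
L: hit
C: fault, evict S, frames (N L P C)
P: hit
L: hit
Y: fault, evict C, frames (N L P Y)
L: hit
Y: hit
P: hit
Hits: 12.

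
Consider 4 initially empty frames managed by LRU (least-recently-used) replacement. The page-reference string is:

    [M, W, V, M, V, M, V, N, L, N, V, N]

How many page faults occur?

5

M → miss, frames {M}
W → miss, frames {M,W}
V → miss, frames {M,W,V}
M → hit
V → hit
M → hit
V → hit
N → miss, frames {W,M,V,N}
L → miss, evict W, frames {M,V,N,L}
N → hit
V → hit
N → hit
Page faults: 5.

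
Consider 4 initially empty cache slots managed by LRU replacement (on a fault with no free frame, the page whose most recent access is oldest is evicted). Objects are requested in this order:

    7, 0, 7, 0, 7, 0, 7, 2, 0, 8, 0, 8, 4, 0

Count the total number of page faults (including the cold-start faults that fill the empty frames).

7 -> miss, frames [7]
0 -> miss, frames [7, 0]
7 -> hit
0 -> hit
7 -> hit
0 -> hit
7 -> hit
2 -> miss, frames [0, 7, 2]
0 -> hit
8 -> miss, frames [7, 2, 0, 8]
0 -> hit
8 -> hit
4 -> miss, evict 7, frames [2, 0, 8, 4]
0 -> hit
Page faults: 5.

5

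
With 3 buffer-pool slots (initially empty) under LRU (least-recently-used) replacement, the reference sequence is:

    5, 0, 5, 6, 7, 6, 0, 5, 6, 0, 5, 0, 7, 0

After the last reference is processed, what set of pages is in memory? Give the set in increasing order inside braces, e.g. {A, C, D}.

{0, 5, 7}

5: miss, frames [5]
0: miss, frames [5, 0]
5: hit
6: miss, frames [0, 5, 6]
7: miss, evict 0, frames [5, 6, 7]
6: hit
0: miss, evict 5, frames [7, 6, 0]
5: miss, evict 7, frames [6, 0, 5]
6: hit
0: hit
5: hit
0: hit
7: miss, evict 6, frames [5, 0, 7]
0: hit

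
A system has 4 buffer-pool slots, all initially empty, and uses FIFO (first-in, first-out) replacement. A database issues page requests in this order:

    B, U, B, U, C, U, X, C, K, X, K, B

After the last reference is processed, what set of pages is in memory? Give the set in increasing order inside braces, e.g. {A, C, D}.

{B, C, K, X}

B -> fault, frames (B)
U -> fault, frames (B U)
B -> hit
U -> hit
C -> fault, frames (B U C)
U -> hit
X -> fault, frames (B U C X)
C -> hit
K -> fault, evict B, frames (U C X K)
X -> hit
K -> hit
B -> fault, evict U, frames (C X K B)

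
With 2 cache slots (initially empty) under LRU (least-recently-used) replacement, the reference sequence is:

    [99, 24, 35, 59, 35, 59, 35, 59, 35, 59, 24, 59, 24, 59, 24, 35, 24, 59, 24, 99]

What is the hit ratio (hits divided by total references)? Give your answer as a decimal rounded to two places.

99 -> miss, frames [99]
24 -> miss, frames [99, 24]
35 -> miss, evict 99, frames [24, 35]
59 -> miss, evict 24, frames [35, 59]
35 -> hit
59 -> hit
35 -> hit
59 -> hit
35 -> hit
59 -> hit
24 -> miss, evict 35, frames [59, 24]
59 -> hit
24 -> hit
59 -> hit
24 -> hit
35 -> miss, evict 59, frames [24, 35]
24 -> hit
59 -> miss, evict 35, frames [24, 59]
24 -> hit
99 -> miss, evict 59, frames [24, 99]
Hits: 12 of 20 references → 12/20 = 0.6000.

0.60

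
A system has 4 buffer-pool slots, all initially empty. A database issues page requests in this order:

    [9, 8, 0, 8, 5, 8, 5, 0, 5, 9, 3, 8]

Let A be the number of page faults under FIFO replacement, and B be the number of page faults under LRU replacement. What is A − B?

-1

Under FIFO: F F F . F . . . . . F . → 5 faults.
Under LRU: F F F . F . . . . . F F → 6 faults.
A − B = 5 − 6 = -1.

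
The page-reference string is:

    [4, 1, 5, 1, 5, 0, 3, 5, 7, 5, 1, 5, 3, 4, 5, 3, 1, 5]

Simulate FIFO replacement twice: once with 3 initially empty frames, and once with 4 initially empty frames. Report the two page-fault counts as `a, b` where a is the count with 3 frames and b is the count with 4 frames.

12, 10

3 frames: F F F . . F F . F F F . F F F . F . → 12 faults.
4 frames: F F F . . F F . F . F F . F . F . . → 10 faults.
10 < 12: adding a frame reduced faults, as is typical.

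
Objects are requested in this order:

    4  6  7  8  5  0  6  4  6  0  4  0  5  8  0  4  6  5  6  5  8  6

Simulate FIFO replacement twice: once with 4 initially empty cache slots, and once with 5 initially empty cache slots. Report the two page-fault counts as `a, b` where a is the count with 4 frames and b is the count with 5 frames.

4 frames: F F F F F F F F . . . . . F . . . F . . . . → 10 faults.
5 frames: F F F F F F . F F . . . . . . . . . . . . . → 8 faults.
8 < 10: adding a frame reduced faults, as is typical.

10, 8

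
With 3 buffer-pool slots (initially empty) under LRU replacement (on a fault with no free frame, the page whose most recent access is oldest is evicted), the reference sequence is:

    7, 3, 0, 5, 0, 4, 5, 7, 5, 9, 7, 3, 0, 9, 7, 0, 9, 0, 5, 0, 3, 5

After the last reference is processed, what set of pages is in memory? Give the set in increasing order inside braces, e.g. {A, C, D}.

7 -> miss, frames (7)
3 -> miss, frames (7 3)
0 -> miss, frames (7 3 0)
5 -> miss, evict 7, frames (3 0 5)
0 -> hit
4 -> miss, evict 3, frames (5 0 4)
5 -> hit
7 -> miss, evict 0, frames (4 5 7)
5 -> hit
9 -> miss, evict 4, frames (7 5 9)
7 -> hit
3 -> miss, evict 5, frames (9 7 3)
0 -> miss, evict 9, frames (7 3 0)
9 -> miss, evict 7, frames (3 0 9)
7 -> miss, evict 3, frames (0 9 7)
0 -> hit
9 -> hit
0 -> hit
5 -> miss, evict 7, frames (9 0 5)
0 -> hit
3 -> miss, evict 9, frames (5 0 3)
5 -> hit

{0, 3, 5}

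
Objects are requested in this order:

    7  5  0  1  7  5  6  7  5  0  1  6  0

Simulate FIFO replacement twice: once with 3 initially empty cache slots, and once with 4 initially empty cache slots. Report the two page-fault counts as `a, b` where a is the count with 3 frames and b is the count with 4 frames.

9, 10

3 frames: F F F F F F F . . F F . . → 9 faults.
4 frames: F F F F . . F F F F F F . → 10 faults.
10 > 9: adding a frame increased faults — Belady's anomaly.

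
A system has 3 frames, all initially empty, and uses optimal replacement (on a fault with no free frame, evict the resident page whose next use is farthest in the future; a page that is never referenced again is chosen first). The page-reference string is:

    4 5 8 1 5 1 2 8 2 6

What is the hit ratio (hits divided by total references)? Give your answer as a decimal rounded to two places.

0.40

4 → fault, frames [4]
5 → fault, frames [4, 5]
8 → fault, frames [4, 5, 8]
1 → fault, evict 4, frames [5, 8, 1]
5 → hit
1 → hit
2 → fault, evict 1, frames [5, 8, 2]
8 → hit
2 → hit
6 → fault, evict 2, frames [5, 8, 6]
Hits: 4 of 10 references → 4/10 = 0.4000.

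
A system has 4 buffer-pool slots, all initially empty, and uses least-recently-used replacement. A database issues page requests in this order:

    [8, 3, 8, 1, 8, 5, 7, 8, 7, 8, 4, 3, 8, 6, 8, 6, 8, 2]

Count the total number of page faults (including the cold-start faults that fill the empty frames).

8: miss, frames [8]
3: miss, frames [8, 3]
8: hit
1: miss, frames [3, 8, 1]
8: hit
5: miss, frames [3, 1, 8, 5]
7: miss, evict 3, frames [1, 8, 5, 7]
8: hit
7: hit
8: hit
4: miss, evict 1, frames [5, 7, 8, 4]
3: miss, evict 5, frames [7, 8, 4, 3]
8: hit
6: miss, evict 7, frames [4, 3, 8, 6]
8: hit
6: hit
8: hit
2: miss, evict 4, frames [3, 6, 8, 2]
Page faults: 9.

9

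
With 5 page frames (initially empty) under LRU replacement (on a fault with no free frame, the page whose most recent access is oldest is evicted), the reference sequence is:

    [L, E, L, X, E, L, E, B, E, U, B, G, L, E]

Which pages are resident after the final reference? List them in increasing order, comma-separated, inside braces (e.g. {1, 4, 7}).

{B, E, G, L, U}

L → fault, frames (L)
E → fault, frames (L E)
L → hit
X → fault, frames (E L X)
E → hit
L → hit
E → hit
B → fault, frames (X L E B)
E → hit
U → fault, frames (X L B E U)
B → hit
G → fault, evict X, frames (L E U B G)
L → hit
E → hit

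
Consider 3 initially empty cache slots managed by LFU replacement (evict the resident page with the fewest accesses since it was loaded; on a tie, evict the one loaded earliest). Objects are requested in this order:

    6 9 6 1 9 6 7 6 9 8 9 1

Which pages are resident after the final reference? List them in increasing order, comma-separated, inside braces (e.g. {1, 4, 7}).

6 → miss, frames {6}
9 → miss, frames {6,9}
6 → hit
1 → miss, frames {6,9,1}
9 → hit
6 → hit
7 → miss, evict 1, frames {6,9,7}
6 → hit
9 → hit
8 → miss, evict 7, frames {6,9,8}
9 → hit
1 → miss, evict 8, frames {6,9,1}

{1, 6, 9}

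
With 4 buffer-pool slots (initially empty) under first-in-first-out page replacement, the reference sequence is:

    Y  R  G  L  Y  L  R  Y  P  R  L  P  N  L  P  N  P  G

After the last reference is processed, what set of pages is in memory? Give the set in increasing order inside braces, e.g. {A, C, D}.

{G, L, N, P}

Y: fault, frames [Y]
R: fault, frames [Y, R]
G: fault, frames [Y, R, G]
L: fault, frames [Y, R, G, L]
Y: hit
L: hit
R: hit
Y: hit
P: fault, evict Y, frames [R, G, L, P]
R: hit
L: hit
P: hit
N: fault, evict R, frames [G, L, P, N]
L: hit
P: hit
N: hit
P: hit
G: hit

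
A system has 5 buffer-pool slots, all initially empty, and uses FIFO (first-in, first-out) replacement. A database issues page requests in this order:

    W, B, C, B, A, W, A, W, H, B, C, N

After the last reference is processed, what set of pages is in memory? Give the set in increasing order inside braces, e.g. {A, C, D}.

W: fault, frames {W}
B: fault, frames {W,B}
C: fault, frames {W,B,C}
B: hit
A: fault, frames {W,B,C,A}
W: hit
A: hit
W: hit
H: fault, frames {W,B,C,A,H}
B: hit
C: hit
N: fault, evict W, frames {B,C,A,H,N}

{A, B, C, H, N}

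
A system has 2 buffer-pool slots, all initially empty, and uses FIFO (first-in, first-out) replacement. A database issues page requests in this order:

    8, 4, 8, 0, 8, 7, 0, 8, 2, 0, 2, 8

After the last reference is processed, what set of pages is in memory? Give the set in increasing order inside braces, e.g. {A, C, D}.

8 → miss, frames [8]
4 → miss, frames [8, 4]
8 → hit
0 → miss, evict 8, frames [4, 0]
8 → miss, evict 4, frames [0, 8]
7 → miss, evict 0, frames [8, 7]
0 → miss, evict 8, frames [7, 0]
8 → miss, evict 7, frames [0, 8]
2 → miss, evict 0, frames [8, 2]
0 → miss, evict 8, frames [2, 0]
2 → hit
8 → miss, evict 2, frames [0, 8]

{0, 8}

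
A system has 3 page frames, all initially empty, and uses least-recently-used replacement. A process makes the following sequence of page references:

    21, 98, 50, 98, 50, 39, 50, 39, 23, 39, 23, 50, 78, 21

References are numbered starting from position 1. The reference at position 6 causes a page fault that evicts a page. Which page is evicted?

pos 1: 21 -> fault, frames [21]
pos 2: 98 -> fault, frames [21, 98]
pos 3: 50 -> fault, frames [21, 98, 50]
pos 4: 98 -> hit
pos 5: 50 -> hit
pos 6: 39 -> fault, evict 21, frames [98, 50, 39]
At position 6, page 21 is evicted.

21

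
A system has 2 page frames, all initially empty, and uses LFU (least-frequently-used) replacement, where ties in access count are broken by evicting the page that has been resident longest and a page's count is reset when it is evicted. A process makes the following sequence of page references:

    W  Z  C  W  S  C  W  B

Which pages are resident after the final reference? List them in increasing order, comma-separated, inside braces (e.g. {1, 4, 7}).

W → miss, frames (W)
Z → miss, frames (W Z)
C → miss, evict W, frames (Z C)
W → miss, evict Z, frames (C W)
S → miss, evict C, frames (W S)
C → miss, evict W, frames (S C)
W → miss, evict S, frames (C W)
B → miss, evict C, frames (W B)

{B, W}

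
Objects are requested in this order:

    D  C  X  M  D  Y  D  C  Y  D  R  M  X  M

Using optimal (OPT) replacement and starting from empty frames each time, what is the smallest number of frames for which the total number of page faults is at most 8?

f=1: 14 faults
f=2: 10 faults
f=3: 8 faults
f=4: 7 faults
f=5: 6 faults
f=6: 6 faults
Smallest f with faults ≤ 8 is 3.

3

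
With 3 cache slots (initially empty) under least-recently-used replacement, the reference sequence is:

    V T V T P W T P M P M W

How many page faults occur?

V → fault, frames [V]
T → fault, frames [V, T]
V → hit
T → hit
P → fault, frames [V, T, P]
W → fault, evict V, frames [T, P, W]
T → hit
P → hit
M → fault, evict W, frames [T, P, M]
P → hit
M → hit
W → fault, evict T, frames [P, M, W]
Page faults: 6.

6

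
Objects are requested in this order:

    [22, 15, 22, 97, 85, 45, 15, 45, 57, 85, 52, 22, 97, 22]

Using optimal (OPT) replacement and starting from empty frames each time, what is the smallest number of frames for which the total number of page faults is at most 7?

5

f=1: 14 faults
f=2: 10 faults
f=3: 9 faults
f=4: 8 faults
f=5: 7 faults
f=6: 7 faults
f=7: 7 faults
Smallest f with faults ≤ 7 is 5.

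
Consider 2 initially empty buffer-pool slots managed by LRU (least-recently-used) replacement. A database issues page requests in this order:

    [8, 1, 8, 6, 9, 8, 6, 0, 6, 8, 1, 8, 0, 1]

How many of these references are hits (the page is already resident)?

8 -> miss, frames [8]
1 -> miss, frames [8, 1]
8 -> hit
6 -> miss, evict 1, frames [8, 6]
9 -> miss, evict 8, frames [6, 9]
8 -> miss, evict 6, frames [9, 8]
6 -> miss, evict 9, frames [8, 6]
0 -> miss, evict 8, frames [6, 0]
6 -> hit
8 -> miss, evict 0, frames [6, 8]
1 -> miss, evict 6, frames [8, 1]
8 -> hit
0 -> miss, evict 1, frames [8, 0]
1 -> miss, evict 8, frames [0, 1]
Hits: 3.

3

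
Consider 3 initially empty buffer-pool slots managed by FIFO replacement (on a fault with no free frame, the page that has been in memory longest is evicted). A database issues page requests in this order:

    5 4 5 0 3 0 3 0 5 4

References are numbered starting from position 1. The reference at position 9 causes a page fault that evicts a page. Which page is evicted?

pos 1: 5 -> fault, frames {5}
pos 2: 4 -> fault, frames {5,4}
pos 3: 5 -> hit
pos 4: 0 -> fault, frames {5,4,0}
pos 5: 3 -> fault, evict 5, frames {4,0,3}
pos 6: 0 -> hit
pos 7: 3 -> hit
pos 8: 0 -> hit
pos 9: 5 -> fault, evict 4, frames {0,3,5}
At position 9, page 4 is evicted.

4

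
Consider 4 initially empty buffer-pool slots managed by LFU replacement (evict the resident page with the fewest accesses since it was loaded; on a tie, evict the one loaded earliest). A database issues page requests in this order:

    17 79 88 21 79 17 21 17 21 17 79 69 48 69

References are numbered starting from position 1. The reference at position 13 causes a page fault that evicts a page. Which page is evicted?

pos 1: 17 -> miss, frames {17}
pos 2: 79 -> miss, frames {17,79}
pos 3: 88 -> miss, frames {17,79,88}
pos 4: 21 -> miss, frames {17,79,88,21}
pos 5: 79 -> hit
pos 6: 17 -> hit
pos 7: 21 -> hit
pos 8: 17 -> hit
pos 9: 21 -> hit
pos 10: 17 -> hit
pos 11: 79 -> hit
pos 12: 69 -> miss, evict 88, frames {17,79,21,69}
pos 13: 48 -> miss, evict 69, frames {17,79,21,48}
At position 13, page 69 is evicted.

69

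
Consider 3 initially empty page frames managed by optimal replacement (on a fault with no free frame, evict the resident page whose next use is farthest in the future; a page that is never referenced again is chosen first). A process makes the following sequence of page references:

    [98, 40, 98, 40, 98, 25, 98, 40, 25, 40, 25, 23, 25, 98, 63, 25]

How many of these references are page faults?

98 → fault, frames {98}
40 → fault, frames {98,40}
98 → hit
40 → hit
98 → hit
25 → fault, frames {98,40,25}
98 → hit
40 → hit
25 → hit
40 → hit
25 → hit
23 → fault, evict 40, frames {98,25,23}
25 → hit
98 → hit
63 → fault, evict 23, frames {98,25,63}
25 → hit
Page faults: 5.

5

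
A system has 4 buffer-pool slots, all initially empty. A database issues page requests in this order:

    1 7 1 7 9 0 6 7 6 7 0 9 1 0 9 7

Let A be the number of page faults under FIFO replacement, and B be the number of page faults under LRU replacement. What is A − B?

Under FIFO: F F . . F F F . . . . . F . . F → 7 faults.
Under LRU: F F . . F F F . . . . . F . . . → 6 faults.
A − B = 7 − 6 = 1.

1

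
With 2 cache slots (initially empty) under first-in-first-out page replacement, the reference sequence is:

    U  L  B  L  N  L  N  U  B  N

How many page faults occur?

U: fault, frames (U)
L: fault, frames (U L)
B: fault, evict U, frames (L B)
L: hit
N: fault, evict L, frames (B N)
L: fault, evict B, frames (N L)
N: hit
U: fault, evict N, frames (L U)
B: fault, evict L, frames (U B)
N: fault, evict U, frames (B N)
Page faults: 8.

8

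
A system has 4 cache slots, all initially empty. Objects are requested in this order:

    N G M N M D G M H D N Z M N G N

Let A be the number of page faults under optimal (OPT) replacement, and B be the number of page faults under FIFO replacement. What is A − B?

Under OPT: F F F . . F . . F . . F . . F . → 7 faults.
Under FIFO: F F F . . F . . F . F F F . F . → 9 faults.
A − B = 7 − 9 = -2.

-2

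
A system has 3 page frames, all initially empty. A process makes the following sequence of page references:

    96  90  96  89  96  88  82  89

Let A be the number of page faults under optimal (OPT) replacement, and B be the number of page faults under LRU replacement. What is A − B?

Under OPT: F F . F . F F . → 5 faults.
Under LRU: F F . F . F F F → 6 faults.
A − B = 5 − 6 = -1.

-1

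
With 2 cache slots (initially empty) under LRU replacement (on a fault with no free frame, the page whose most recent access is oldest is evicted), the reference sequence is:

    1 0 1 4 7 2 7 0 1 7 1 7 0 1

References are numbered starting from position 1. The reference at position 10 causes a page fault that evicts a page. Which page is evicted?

0

pos 1: 1 -> miss, frames [1]
pos 2: 0 -> miss, frames [1, 0]
pos 3: 1 -> hit
pos 4: 4 -> miss, evict 0, frames [1, 4]
pos 5: 7 -> miss, evict 1, frames [4, 7]
pos 6: 2 -> miss, evict 4, frames [7, 2]
pos 7: 7 -> hit
pos 8: 0 -> miss, evict 2, frames [7, 0]
pos 9: 1 -> miss, evict 7, frames [0, 1]
pos 10: 7 -> miss, evict 0, frames [1, 7]
At position 10, page 0 is evicted.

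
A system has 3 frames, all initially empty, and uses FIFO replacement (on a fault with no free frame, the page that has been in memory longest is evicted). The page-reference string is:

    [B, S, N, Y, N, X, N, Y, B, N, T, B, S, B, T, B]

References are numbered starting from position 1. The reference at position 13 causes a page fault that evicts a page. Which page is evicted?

pos 1: B -> fault, frames {B}
pos 2: S -> fault, frames {B,S}
pos 3: N -> fault, frames {B,S,N}
pos 4: Y -> fault, evict B, frames {S,N,Y}
pos 5: N -> hit
pos 6: X -> fault, evict S, frames {N,Y,X}
pos 7: N -> hit
pos 8: Y -> hit
pos 9: B -> fault, evict N, frames {Y,X,B}
pos 10: N -> fault, evict Y, frames {X,B,N}
pos 11: T -> fault, evict X, frames {B,N,T}
pos 12: B -> hit
pos 13: S -> fault, evict B, frames {N,T,S}
At position 13, page B is evicted.

B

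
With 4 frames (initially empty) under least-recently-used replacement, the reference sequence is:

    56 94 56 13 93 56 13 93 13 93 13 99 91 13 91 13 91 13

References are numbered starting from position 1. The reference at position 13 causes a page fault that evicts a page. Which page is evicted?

pos 1: 56: fault, frames [56]
pos 2: 94: fault, frames [56, 94]
pos 3: 56: hit
pos 4: 13: fault, frames [94, 56, 13]
pos 5: 93: fault, frames [94, 56, 13, 93]
pos 6: 56: hit
pos 7: 13: hit
pos 8: 93: hit
pos 9: 13: hit
pos 10: 93: hit
pos 11: 13: hit
pos 12: 99: fault, evict 94, frames [56, 93, 13, 99]
pos 13: 91: fault, evict 56, frames [93, 13, 99, 91]
At position 13, page 56 is evicted.

56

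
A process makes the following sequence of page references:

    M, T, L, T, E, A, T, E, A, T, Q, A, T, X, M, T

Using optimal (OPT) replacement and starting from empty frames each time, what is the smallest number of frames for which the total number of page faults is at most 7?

f=1: 16 faults
f=2: 11 faults
f=3: 8 faults
f=4: 7 faults
f=5: 7 faults
f=6: 7 faults
f=7: 7 faults
Smallest f with faults ≤ 7 is 4.

4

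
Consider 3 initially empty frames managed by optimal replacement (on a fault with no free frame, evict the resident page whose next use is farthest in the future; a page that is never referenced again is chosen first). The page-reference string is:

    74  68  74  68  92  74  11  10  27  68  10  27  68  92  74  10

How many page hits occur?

74: miss, frames [74]
68: miss, frames [74, 68]
74: hit
68: hit
92: miss, frames [74, 68, 92]
74: hit
11: miss, evict 74, frames [68, 92, 11]
10: miss, evict 11, frames [68, 92, 10]
27: miss, evict 92, frames [68, 10, 27]
68: hit
10: hit
27: hit
68: hit
92: miss, evict 27, frames [68, 10, 92]
74: miss, evict 92, frames [68, 10, 74]
10: hit
Hits: 8.

8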